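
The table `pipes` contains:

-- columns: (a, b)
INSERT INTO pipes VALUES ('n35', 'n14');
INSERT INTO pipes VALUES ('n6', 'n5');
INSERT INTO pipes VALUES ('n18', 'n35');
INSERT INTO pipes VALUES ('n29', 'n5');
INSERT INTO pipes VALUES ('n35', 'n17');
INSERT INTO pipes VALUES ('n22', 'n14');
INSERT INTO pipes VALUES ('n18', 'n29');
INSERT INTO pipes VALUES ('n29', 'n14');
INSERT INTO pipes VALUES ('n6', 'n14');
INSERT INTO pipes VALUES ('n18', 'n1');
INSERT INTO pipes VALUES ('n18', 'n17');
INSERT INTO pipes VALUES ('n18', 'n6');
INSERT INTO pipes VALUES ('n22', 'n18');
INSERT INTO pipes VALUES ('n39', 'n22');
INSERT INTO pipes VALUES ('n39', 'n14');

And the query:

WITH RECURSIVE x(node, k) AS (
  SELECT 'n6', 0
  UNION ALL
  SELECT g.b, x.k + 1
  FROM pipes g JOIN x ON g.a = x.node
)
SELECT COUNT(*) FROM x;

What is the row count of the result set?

3

Base: (n6, k=0).
Iteration 1: edges from {n6} -> (n14, k=1), (n5, k=1).
Iteration 2: no outgoing edges from {n14,n5}; recursion stops.
Total rows emitted: 3.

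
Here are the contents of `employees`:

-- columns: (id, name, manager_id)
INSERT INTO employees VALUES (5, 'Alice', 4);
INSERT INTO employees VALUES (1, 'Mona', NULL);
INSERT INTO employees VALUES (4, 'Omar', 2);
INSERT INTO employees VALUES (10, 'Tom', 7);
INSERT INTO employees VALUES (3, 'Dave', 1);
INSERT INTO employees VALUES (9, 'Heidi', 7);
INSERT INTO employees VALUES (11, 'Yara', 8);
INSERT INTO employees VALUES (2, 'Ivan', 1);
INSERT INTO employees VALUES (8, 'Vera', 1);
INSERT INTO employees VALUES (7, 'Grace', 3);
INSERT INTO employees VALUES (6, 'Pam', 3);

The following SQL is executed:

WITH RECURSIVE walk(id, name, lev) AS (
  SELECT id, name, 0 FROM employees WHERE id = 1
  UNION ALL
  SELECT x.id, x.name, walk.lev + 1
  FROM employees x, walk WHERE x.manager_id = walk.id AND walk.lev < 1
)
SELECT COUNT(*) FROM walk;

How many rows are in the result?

4

Base: id=1 (Mona) at lev 0.
Iteration 1: rows with manager_id in {1} -> Ivan (id 2, lev 1), Dave (id 3, lev 1), Vera (id 8, lev 1).
Iteration 2: lev < 1 fails for all current rows; recursion stops.
Total rows emitted: 4.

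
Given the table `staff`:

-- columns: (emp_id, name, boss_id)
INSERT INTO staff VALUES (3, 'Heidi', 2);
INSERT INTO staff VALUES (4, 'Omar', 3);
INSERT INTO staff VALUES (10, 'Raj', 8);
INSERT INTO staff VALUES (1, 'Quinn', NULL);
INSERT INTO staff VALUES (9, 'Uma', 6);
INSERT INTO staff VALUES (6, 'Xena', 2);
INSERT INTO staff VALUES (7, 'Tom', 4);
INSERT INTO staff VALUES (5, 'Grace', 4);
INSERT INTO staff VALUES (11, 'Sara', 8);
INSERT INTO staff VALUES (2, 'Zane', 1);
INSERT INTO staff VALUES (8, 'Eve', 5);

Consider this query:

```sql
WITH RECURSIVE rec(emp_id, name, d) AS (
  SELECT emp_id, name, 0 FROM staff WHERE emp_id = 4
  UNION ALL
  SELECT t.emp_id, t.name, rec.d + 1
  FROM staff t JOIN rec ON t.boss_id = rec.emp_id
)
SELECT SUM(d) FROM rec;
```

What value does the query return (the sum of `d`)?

Base: emp_id=4 (Omar) at d 0.
Iteration 1: rows with boss_id in {4} -> Grace (id 5, d 1), Tom (id 7, d 1).
Iteration 2: rows with boss_id in {5,7} -> Eve (id 8, d 2).
Iteration 3: rows with boss_id in {8} -> Raj (id 10, d 3), Sara (id 11, d 3).
Iteration 4: no rows with boss_id in {10,11}; recursion stops.
SUM(d) = 0 + 1 + 1 + 2 + 3 + 3 = 10.

10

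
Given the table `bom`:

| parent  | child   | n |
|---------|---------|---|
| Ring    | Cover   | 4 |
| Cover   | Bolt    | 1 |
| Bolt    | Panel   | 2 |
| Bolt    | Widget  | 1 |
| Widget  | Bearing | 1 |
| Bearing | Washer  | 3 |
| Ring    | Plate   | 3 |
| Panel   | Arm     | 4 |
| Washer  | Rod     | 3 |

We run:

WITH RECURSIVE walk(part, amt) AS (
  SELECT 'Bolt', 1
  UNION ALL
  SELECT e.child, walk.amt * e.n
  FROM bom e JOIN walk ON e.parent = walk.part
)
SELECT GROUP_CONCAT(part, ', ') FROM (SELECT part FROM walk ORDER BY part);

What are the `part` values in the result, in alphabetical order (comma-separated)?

Base: (Bolt, amt=1).
Iteration 1: components of {Bolt} -> Panel = 1*2 = 2, Widget = 1*1 = 1.
Iteration 2: components of {Panel,Widget} -> Arm = 2*4 = 8, Bearing = 1*1 = 1.
Iteration 3: components of {Arm,Bearing} -> Washer = 1*3 = 3.
Iteration 4: components of {Washer} -> Rod = 3*3 = 9.
Iteration 5: no further components; recursion stops.

Arm, Bearing, Bolt, Panel, Rod, Washer, Widget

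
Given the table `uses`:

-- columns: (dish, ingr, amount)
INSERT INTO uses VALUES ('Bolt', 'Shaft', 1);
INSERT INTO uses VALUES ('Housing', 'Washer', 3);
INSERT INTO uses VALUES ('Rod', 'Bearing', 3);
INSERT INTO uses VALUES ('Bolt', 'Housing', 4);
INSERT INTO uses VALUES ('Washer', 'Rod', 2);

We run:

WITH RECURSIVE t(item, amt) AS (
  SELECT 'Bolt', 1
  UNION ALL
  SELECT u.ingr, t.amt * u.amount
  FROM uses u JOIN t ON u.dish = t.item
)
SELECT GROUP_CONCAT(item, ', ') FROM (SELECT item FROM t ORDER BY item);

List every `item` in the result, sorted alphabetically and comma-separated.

Base: (Bolt, amt=1).
Iteration 1: components of {Bolt} -> Housing = 1*4 = 4, Shaft = 1*1 = 1.
Iteration 2: components of {Housing,Shaft} -> Washer = 4*3 = 12.
Iteration 3: components of {Washer} -> Rod = 12*2 = 24.
Iteration 4: components of {Rod} -> Bearing = 24*3 = 72.
Iteration 5: no further components; recursion stops.

Bearing, Bolt, Housing, Rod, Shaft, Washer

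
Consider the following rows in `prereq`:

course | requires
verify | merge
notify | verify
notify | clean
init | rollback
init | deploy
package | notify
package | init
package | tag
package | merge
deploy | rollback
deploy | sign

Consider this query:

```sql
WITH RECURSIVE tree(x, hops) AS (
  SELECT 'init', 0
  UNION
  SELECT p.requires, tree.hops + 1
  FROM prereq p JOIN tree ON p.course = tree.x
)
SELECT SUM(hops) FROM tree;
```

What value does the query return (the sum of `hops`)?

6

Base: (init, hops=0).
Iteration 1: edges from {init} -> (deploy, hops=1), (rollback, hops=1).
Iteration 2: edges from {deploy,rollback} -> (rollback, hops=2), (sign, hops=2).
Iteration 3: no outgoing edges from {rollback,sign}; recursion stops.
SUM(hops) = 0 + 1 + 1 + 2 + 2 = 6.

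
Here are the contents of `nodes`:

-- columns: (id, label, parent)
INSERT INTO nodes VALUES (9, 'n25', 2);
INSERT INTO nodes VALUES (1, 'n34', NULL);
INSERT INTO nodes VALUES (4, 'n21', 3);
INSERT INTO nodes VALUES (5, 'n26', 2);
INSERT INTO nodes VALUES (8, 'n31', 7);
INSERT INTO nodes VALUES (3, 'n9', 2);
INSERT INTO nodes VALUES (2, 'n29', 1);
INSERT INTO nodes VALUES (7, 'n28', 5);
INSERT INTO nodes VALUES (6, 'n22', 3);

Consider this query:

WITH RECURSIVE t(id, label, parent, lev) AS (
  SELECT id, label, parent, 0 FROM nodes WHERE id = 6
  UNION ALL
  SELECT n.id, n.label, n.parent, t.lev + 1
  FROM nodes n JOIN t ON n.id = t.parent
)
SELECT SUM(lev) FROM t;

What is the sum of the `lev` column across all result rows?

6

Base: id=6 (n22), parent=3, lev 0.
Iteration 1: join on id=3 -> n9 (id 3, parent=2, lev 1).
Iteration 2: join on id=2 -> n29 (id 2, parent=1, lev 2).
Iteration 3: join on id=1 -> n34 (id 1, parent=NULL, lev 3).
Iteration 4: parent is NULL; no match; recursion stops.
SUM(lev) = 0 + 1 + 2 + 3 = 6.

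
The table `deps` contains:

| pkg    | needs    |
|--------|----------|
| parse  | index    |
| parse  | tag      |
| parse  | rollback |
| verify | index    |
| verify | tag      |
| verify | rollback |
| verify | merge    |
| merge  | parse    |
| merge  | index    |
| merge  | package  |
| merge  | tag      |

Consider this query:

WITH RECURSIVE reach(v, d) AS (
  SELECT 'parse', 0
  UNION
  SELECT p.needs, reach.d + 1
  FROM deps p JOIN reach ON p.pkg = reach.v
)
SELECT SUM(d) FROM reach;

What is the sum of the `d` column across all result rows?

Base: (parse, d=0).
Iteration 1: edges from {parse} -> (index, d=1), (rollback, d=1), (tag, d=1).
Iteration 2: no outgoing edges from {index,rollback,tag}; recursion stops.
SUM(d) = 0 + 1 + 1 + 1 = 3.

3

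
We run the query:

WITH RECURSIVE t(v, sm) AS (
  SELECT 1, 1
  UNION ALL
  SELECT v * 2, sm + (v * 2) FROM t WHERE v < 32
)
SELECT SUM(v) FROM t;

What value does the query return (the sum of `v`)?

63

Base: v=1, sm=1.
Iteration 1: 1 < 32 holds -> v = 1 * 2 = 2, sm = 1 + 2 = 3.
Iteration 2: 2 < 32 holds -> v = 2 * 2 = 4, sm = 3 + 4 = 7.
Iteration 3: 4 < 32 holds -> v = 4 * 2 = 8, sm = 7 + 8 = 15.
Iteration 4: 8 < 32 holds -> v = 8 * 2 = 16, sm = 15 + 16 = 31.
Iteration 5: 16 < 32 holds -> v = 16 * 2 = 32, sm = 31 + 32 = 63.
Iteration 6: 32 < 32 fails; recursion stops.
SUM(v) = 1 + 2 + 4 + 8 + 16 + 32 = 63.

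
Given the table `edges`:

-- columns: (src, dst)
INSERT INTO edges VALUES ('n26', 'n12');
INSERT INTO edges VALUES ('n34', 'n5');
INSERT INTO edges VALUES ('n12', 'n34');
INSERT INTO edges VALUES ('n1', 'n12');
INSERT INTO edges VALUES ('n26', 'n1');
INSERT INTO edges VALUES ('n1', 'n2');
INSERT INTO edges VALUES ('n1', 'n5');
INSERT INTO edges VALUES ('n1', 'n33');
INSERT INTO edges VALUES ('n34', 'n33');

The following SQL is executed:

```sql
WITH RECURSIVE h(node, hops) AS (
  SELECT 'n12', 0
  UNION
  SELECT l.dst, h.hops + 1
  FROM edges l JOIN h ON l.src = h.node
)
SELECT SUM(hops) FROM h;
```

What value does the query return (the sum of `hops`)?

Base: (n12, hops=0).
Iteration 1: edges from {n12} -> (n34, hops=1).
Iteration 2: edges from {n34} -> (n33, hops=2), (n5, hops=2).
Iteration 3: no outgoing edges from {n33,n5}; recursion stops.
SUM(hops) = 0 + 1 + 2 + 2 = 5.

5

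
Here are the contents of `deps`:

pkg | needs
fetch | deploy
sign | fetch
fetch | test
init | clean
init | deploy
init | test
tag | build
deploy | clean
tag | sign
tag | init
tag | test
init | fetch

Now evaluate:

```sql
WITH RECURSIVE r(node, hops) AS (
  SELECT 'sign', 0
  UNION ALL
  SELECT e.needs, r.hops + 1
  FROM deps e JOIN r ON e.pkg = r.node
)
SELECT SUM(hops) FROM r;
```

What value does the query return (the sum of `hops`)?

8

Base: (sign, hops=0).
Iteration 1: edges from {sign} -> (fetch, hops=1).
Iteration 2: edges from {fetch} -> (deploy, hops=2), (test, hops=2).
Iteration 3: edges from {deploy,test} -> (clean, hops=3).
Iteration 4: no outgoing edges from {clean}; recursion stops.
SUM(hops) = 0 + 1 + 2 + 2 + 3 = 8.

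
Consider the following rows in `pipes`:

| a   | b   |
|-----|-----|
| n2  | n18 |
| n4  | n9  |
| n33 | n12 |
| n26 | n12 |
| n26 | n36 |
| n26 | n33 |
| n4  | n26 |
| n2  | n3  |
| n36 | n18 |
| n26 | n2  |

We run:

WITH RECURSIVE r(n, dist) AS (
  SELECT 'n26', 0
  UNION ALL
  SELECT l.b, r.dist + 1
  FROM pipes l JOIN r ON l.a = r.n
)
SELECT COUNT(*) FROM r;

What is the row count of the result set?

9

Base: (n26, dist=0).
Iteration 1: edges from {n26} -> (n12, dist=1), (n2, dist=1), (n33, dist=1), (n36, dist=1).
Iteration 2: edges from {n12,n2,n33,n36} -> (n12, dist=2), (n18, dist=2) x2, (n3, dist=2). [UNION ALL keeps all 4 new rows, including repeats]
Iteration 3: no outgoing edges from {n12,n18,n3}; recursion stops.
Total rows emitted: 9.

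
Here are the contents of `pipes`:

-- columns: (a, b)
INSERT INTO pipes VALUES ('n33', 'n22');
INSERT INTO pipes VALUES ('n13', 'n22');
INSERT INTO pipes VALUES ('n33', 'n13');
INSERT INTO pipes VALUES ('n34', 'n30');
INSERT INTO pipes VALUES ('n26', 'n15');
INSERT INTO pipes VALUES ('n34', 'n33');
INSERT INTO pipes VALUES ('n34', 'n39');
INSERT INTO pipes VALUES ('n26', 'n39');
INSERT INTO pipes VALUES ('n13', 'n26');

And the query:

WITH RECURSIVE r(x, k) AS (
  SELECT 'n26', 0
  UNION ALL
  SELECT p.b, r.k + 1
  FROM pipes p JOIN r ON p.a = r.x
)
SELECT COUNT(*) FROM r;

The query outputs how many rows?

Base: (n26, k=0).
Iteration 1: edges from {n26} -> (n15, k=1), (n39, k=1).
Iteration 2: no outgoing edges from {n15,n39}; recursion stops.
Total rows emitted: 3.

3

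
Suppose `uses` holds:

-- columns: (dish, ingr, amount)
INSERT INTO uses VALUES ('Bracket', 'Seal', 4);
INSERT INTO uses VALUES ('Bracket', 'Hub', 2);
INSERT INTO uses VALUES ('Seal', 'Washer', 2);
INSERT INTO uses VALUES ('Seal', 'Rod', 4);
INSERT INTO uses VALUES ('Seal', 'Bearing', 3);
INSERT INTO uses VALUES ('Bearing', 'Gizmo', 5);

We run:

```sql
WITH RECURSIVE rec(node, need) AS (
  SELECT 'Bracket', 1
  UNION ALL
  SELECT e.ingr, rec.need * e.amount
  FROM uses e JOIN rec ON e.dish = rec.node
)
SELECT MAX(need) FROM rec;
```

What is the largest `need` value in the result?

Base: (Bracket, need=1).
Iteration 1: components of {Bracket} -> Hub = 1*2 = 2, Seal = 1*4 = 4.
Iteration 2: components of {Hub,Seal} -> Bearing = 4*3 = 12, Rod = 4*4 = 16, Washer = 4*2 = 8.
Iteration 3: components of {Bearing,Rod,Washer} -> Gizmo = 12*5 = 60.
Iteration 4: no further components; recursion stops.
need values: 1, 4, 2, 8, 16, 12, 60; the maximum is 60.

60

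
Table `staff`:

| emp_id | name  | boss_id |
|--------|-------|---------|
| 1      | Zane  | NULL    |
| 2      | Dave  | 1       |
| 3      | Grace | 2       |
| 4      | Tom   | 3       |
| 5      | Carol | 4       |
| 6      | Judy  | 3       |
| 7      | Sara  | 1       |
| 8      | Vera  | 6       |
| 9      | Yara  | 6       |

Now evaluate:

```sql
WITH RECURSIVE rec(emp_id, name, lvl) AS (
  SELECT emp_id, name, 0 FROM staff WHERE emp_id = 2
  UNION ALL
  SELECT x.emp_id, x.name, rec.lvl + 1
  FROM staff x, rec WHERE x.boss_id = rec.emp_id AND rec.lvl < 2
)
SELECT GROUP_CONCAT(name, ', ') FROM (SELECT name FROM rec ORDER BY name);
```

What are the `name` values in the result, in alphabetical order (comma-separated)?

Base: emp_id=2 (Dave) at lvl 0.
Iteration 1: rows with boss_id in {2} -> Grace (id 3, lvl 1).
Iteration 2: rows with boss_id in {3} -> Tom (id 4, lvl 2), Judy (id 6, lvl 2).
Iteration 3: lvl < 2 fails for all current rows; recursion stops.

Dave, Grace, Judy, Tom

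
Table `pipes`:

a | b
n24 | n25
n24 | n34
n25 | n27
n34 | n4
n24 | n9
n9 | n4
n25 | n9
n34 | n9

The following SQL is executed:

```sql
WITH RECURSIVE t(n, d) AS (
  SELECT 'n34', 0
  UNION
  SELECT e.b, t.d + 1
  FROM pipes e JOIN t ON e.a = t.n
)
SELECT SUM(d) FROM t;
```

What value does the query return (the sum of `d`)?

Base: (n34, d=0).
Iteration 1: edges from {n34} -> (n4, d=1), (n9, d=1).
Iteration 2: edges from {n4,n9} -> (n4, d=2).
Iteration 3: no outgoing edges from {n4}; recursion stops.
SUM(d) = 0 + 1 + 1 + 2 = 4.

4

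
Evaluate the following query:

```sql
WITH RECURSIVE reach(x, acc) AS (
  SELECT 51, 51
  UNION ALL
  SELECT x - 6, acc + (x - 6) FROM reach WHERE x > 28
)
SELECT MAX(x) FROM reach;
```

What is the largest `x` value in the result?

Base: x=51, acc=51.
Iteration 1: 51 > 28 holds -> x = 51 - 6 = 45, acc = 51 + 45 = 96.
Iteration 2: 45 > 28 holds -> x = 45 - 6 = 39, acc = 96 + 39 = 135.
Iteration 3: 39 > 28 holds -> x = 39 - 6 = 33, acc = 135 + 33 = 168.
Iteration 4: 33 > 28 holds -> x = 33 - 6 = 27, acc = 168 + 27 = 195.
Iteration 5: 27 > 28 fails; recursion stops.
x values: 51, 45, 39, 33, 27; the maximum is 51.

51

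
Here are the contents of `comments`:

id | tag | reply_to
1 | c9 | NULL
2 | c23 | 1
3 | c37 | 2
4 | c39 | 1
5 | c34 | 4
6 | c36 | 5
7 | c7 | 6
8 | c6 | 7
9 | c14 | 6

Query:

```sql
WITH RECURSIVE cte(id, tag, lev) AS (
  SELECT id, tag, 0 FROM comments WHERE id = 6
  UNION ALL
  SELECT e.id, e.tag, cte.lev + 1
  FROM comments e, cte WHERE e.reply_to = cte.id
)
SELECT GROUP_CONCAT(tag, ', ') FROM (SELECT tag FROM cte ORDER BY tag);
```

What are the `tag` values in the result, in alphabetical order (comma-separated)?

Base: id=6 (c36) at lev 0.
Iteration 1: rows with reply_to in {6} -> c7 (id 7, lev 1), c14 (id 9, lev 1).
Iteration 2: rows with reply_to in {7,9} -> c6 (id 8, lev 2).
Iteration 3: no rows with reply_to in {8}; recursion stops.

c14, c36, c6, c7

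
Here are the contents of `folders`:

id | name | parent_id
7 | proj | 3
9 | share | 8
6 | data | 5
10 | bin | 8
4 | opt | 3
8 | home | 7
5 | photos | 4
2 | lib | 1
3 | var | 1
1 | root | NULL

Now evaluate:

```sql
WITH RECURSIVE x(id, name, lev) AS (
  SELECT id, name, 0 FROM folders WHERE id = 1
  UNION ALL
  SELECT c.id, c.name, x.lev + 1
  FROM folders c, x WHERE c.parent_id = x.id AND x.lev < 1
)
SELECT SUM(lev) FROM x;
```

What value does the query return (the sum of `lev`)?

Base: id=1 (root) at lev 0.
Iteration 1: rows with parent_id in {1} -> lib (id 2, lev 1), var (id 3, lev 1).
Iteration 2: lev < 1 fails for all current rows; recursion stops.
SUM(lev) = 0 + 1 + 1 = 2.

2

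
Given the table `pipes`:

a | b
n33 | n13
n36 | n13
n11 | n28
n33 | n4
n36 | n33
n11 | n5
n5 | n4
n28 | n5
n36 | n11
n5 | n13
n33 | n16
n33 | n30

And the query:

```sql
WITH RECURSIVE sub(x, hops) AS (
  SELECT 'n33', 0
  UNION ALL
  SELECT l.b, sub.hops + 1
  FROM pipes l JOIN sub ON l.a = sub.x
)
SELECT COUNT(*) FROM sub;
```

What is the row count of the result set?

5

Base: (n33, hops=0).
Iteration 1: edges from {n33} -> (n13, hops=1), (n16, hops=1), (n30, hops=1), (n4, hops=1).
Iteration 2: no outgoing edges from {n13,n16,n30,n4}; recursion stops.
Total rows emitted: 5.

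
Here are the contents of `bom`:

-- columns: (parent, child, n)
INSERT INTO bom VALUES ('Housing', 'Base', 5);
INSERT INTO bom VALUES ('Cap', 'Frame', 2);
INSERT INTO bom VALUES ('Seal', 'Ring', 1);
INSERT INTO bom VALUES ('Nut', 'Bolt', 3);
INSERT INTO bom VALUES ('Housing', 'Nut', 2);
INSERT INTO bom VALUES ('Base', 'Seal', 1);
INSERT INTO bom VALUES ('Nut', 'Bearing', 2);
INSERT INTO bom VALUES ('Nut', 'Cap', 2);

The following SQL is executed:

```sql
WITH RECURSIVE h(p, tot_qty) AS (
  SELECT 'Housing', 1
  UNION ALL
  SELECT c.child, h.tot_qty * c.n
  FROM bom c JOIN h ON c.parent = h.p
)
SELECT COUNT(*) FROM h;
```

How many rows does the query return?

9

Base: (Housing, tot_qty=1).
Iteration 1: components of {Housing} -> Base = 1*5 = 5, Nut = 1*2 = 2.
Iteration 2: components of {Base,Nut} -> Bearing = 2*2 = 4, Bolt = 2*3 = 6, Cap = 2*2 = 4, Seal = 5*1 = 5.
Iteration 3: components of {Bearing,Bolt,Cap,Seal} -> Frame = 4*2 = 8, Ring = 5*1 = 5.
Iteration 4: no further components; recursion stops.
Total rows emitted: 9.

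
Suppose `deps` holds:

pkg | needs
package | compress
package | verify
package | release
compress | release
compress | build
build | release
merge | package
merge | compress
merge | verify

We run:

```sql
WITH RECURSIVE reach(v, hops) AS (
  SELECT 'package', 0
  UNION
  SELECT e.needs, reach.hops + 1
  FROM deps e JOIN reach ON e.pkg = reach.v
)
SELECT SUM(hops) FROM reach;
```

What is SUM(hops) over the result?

Base: (package, hops=0).
Iteration 1: edges from {package} -> (compress, hops=1), (release, hops=1), (verify, hops=1).
Iteration 2: edges from {compress,release,verify} -> (build, hops=2), (release, hops=2).
Iteration 3: edges from {build,release} -> (release, hops=3).
Iteration 4: no outgoing edges from {release}; recursion stops.
SUM(hops) = 0 + 1 + 1 + 1 + 2 + 2 + 3 = 10.

10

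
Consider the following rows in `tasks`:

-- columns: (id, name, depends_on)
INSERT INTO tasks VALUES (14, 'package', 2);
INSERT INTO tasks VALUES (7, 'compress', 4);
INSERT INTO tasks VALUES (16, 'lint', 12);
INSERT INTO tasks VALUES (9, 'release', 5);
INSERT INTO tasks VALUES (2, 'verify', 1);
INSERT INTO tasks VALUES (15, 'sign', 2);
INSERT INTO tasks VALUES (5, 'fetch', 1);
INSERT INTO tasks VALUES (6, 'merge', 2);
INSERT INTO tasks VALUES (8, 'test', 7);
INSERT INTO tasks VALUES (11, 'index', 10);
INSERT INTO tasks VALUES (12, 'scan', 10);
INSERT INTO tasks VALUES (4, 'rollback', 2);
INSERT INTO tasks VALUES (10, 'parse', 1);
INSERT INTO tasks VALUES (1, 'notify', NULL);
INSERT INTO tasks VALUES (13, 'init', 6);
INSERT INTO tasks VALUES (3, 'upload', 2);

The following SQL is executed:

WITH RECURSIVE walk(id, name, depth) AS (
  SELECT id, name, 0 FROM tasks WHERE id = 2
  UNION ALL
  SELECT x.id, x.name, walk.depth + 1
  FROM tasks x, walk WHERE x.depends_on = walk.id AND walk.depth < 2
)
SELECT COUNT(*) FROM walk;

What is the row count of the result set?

Base: id=2 (verify) at depth 0.
Iteration 1: rows with depends_on in {2} -> upload (id 3, depth 1), rollback (id 4, depth 1), merge (id 6, depth 1), package (id 14, depth 1), sign (id 15, depth 1).
Iteration 2: rows with depends_on in {3,4,6,14,15} -> compress (id 7, depth 2), init (id 13, depth 2).
Iteration 3: depth < 2 fails for all current rows; recursion stops.
Total rows emitted: 8.

8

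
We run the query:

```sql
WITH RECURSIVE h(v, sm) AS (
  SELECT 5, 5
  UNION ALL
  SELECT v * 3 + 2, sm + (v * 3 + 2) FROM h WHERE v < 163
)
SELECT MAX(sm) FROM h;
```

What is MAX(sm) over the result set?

721

Base: v=5, sm=5.
Iteration 1: 5 < 163 holds -> v = 5 * 3 + 2 = 17, sm = 5 + 17 = 22.
Iteration 2: 17 < 163 holds -> v = 17 * 3 + 2 = 53, sm = 22 + 53 = 75.
Iteration 3: 53 < 163 holds -> v = 53 * 3 + 2 = 161, sm = 75 + 161 = 236.
Iteration 4: 161 < 163 holds -> v = 161 * 3 + 2 = 485, sm = 236 + 485 = 721.
Iteration 5: 485 < 163 fails; recursion stops.
sm values: 5, 22, 75, 236, 721; the maximum is 721.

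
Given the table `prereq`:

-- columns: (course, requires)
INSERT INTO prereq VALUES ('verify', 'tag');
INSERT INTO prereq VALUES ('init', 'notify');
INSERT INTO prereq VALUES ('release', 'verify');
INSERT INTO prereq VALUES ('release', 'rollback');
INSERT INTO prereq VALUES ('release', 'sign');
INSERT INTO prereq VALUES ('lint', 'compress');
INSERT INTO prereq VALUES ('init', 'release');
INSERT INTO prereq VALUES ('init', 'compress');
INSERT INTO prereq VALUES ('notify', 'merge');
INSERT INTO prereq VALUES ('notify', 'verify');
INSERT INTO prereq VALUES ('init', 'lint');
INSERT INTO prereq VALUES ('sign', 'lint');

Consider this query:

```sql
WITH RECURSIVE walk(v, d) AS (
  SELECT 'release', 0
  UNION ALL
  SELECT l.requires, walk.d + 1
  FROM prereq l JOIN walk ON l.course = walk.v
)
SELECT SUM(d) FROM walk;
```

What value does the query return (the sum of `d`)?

Base: (release, d=0).
Iteration 1: edges from {release} -> (rollback, d=1), (sign, d=1), (verify, d=1).
Iteration 2: edges from {rollback,sign,verify} -> (lint, d=2), (tag, d=2).
Iteration 3: edges from {lint,tag} -> (compress, d=3).
Iteration 4: no outgoing edges from {compress}; recursion stops.
SUM(d) = 0 + 1 + 1 + 1 + 2 + 2 + 3 = 10.

10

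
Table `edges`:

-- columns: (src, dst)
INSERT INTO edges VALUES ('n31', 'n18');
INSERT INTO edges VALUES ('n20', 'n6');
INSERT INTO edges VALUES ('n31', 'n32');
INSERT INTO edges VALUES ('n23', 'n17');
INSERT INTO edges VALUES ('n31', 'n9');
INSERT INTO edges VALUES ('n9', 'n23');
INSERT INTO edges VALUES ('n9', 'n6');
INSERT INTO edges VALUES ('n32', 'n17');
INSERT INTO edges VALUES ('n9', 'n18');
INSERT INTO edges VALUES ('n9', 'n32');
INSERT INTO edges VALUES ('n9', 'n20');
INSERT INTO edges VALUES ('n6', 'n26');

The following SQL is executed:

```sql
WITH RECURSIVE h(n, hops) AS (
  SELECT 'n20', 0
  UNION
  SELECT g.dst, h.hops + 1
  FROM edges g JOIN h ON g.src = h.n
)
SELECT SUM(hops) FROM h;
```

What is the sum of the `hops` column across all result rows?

3

Base: (n20, hops=0).
Iteration 1: edges from {n20} -> (n6, hops=1).
Iteration 2: edges from {n6} -> (n26, hops=2).
Iteration 3: no outgoing edges from {n26}; recursion stops.
SUM(hops) = 0 + 1 + 2 = 3.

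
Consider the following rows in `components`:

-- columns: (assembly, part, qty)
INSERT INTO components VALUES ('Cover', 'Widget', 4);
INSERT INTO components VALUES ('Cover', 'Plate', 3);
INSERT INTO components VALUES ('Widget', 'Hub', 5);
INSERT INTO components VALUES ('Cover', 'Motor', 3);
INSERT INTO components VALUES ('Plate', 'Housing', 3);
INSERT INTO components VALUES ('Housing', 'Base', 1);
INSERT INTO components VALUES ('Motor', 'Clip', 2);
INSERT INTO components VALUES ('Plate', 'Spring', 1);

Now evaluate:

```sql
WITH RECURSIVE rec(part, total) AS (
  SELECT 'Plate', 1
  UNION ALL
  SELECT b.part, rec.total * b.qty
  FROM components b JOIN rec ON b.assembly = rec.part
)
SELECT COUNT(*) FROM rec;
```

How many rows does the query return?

4

Base: (Plate, total=1).
Iteration 1: components of {Plate} -> Housing = 1*3 = 3, Spring = 1*1 = 1.
Iteration 2: components of {Housing,Spring} -> Base = 3*1 = 3.
Iteration 3: no further components; recursion stops.
Total rows emitted: 4.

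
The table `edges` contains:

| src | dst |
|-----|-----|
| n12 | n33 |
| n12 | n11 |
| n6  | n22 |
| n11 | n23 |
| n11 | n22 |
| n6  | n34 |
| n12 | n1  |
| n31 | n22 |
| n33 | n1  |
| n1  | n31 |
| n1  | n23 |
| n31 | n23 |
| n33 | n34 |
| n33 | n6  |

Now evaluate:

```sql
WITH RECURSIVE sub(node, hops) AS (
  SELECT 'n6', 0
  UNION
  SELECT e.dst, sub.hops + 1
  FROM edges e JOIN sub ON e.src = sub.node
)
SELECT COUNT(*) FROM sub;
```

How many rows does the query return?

Base: (n6, hops=0).
Iteration 1: edges from {n6} -> (n22, hops=1), (n34, hops=1).
Iteration 2: no outgoing edges from {n22,n34}; recursion stops.
Total rows emitted: 3.

3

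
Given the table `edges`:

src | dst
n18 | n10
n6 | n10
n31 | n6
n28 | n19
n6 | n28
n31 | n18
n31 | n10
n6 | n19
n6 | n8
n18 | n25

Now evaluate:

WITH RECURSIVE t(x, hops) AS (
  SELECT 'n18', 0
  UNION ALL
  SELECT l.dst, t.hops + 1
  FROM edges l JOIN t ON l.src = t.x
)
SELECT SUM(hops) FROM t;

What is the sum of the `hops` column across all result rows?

2

Base: (n18, hops=0).
Iteration 1: edges from {n18} -> (n10, hops=1), (n25, hops=1).
Iteration 2: no outgoing edges from {n10,n25}; recursion stops.
SUM(hops) = 0 + 1 + 1 = 2.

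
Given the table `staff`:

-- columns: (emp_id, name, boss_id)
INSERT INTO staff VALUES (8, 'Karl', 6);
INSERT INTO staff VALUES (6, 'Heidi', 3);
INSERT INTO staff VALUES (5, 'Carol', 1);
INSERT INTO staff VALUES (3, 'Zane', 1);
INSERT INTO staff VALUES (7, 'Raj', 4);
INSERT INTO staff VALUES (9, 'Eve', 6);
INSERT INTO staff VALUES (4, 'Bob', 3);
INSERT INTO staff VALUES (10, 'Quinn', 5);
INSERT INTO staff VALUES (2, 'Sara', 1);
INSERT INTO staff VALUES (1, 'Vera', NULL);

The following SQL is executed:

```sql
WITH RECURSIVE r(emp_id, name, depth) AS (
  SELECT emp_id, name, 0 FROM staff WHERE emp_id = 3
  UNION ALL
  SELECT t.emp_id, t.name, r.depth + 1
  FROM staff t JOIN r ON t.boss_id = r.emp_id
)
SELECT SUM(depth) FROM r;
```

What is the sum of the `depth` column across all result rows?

8

Base: emp_id=3 (Zane) at depth 0.
Iteration 1: rows with boss_id in {3} -> Bob (id 4, depth 1), Heidi (id 6, depth 1).
Iteration 2: rows with boss_id in {4,6} -> Raj (id 7, depth 2), Karl (id 8, depth 2), Eve (id 9, depth 2).
Iteration 3: no rows with boss_id in {7,8,9}; recursion stops.
SUM(depth) = 0 + 1 + 1 + 2 + 2 + 2 = 8.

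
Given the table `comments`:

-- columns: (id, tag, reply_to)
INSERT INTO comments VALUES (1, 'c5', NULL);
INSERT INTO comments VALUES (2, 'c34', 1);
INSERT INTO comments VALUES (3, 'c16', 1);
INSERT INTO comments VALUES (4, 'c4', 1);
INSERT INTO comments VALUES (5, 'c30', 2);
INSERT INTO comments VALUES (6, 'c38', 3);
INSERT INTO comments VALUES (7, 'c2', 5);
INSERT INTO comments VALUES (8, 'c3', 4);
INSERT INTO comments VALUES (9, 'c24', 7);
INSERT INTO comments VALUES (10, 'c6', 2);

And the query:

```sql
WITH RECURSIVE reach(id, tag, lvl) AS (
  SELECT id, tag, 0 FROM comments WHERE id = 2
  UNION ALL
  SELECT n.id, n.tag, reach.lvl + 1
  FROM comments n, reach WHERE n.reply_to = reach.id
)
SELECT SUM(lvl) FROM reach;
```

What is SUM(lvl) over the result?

7

Base: id=2 (c34) at lvl 0.
Iteration 1: rows with reply_to in {2} -> c30 (id 5, lvl 1), c6 (id 10, lvl 1).
Iteration 2: rows with reply_to in {5,10} -> c2 (id 7, lvl 2).
Iteration 3: rows with reply_to in {7} -> c24 (id 9, lvl 3).
Iteration 4: no rows with reply_to in {9}; recursion stops.
SUM(lvl) = 0 + 1 + 1 + 2 + 3 = 7.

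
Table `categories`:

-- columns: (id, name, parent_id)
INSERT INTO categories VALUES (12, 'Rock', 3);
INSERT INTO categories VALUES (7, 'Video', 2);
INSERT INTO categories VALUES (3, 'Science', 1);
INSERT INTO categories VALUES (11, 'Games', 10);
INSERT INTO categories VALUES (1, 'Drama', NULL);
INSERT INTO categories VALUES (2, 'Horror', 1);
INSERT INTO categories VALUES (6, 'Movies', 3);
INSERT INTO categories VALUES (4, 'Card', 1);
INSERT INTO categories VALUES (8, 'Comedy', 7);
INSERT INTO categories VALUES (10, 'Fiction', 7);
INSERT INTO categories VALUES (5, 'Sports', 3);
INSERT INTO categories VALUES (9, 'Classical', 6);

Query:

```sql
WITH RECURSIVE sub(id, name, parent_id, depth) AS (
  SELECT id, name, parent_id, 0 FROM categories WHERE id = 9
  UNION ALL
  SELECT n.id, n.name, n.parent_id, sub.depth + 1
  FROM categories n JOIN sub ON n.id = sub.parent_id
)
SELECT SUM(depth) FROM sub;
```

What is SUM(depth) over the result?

Base: id=9 (Classical), parent_id=6, depth 0.
Iteration 1: join on id=6 -> Movies (id 6, parent_id=3, depth 1).
Iteration 2: join on id=3 -> Science (id 3, parent_id=1, depth 2).
Iteration 3: join on id=1 -> Drama (id 1, parent_id=NULL, depth 3).
Iteration 4: parent_id is NULL; no match; recursion stops.
SUM(depth) = 0 + 1 + 2 + 3 = 6.

6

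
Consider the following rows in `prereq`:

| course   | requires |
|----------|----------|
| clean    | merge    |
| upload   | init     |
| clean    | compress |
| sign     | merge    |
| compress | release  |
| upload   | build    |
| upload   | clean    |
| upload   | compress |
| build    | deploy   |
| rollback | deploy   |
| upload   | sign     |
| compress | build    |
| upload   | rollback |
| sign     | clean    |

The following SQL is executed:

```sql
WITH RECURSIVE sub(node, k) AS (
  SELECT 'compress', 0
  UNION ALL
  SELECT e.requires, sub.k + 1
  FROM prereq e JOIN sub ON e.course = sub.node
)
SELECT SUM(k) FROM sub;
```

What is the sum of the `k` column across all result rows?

4

Base: (compress, k=0).
Iteration 1: edges from {compress} -> (build, k=1), (release, k=1).
Iteration 2: edges from {build,release} -> (deploy, k=2).
Iteration 3: no outgoing edges from {deploy}; recursion stops.
SUM(k) = 0 + 1 + 1 + 2 = 4.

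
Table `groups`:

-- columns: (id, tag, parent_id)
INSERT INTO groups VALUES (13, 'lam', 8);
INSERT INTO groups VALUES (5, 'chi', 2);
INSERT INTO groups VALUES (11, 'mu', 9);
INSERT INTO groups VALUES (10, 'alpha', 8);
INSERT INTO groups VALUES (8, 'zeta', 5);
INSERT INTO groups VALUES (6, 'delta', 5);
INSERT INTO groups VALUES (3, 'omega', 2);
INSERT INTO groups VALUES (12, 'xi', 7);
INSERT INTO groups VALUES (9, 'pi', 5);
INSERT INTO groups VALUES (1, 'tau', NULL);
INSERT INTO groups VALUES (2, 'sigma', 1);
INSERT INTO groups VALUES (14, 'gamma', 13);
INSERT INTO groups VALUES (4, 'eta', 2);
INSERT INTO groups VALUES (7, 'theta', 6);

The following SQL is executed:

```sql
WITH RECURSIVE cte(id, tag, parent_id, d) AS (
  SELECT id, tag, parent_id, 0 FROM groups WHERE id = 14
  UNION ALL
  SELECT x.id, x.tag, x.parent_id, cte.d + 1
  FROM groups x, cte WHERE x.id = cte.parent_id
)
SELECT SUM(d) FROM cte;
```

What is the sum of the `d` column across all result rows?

15

Base: id=14 (gamma), parent_id=13, d 0.
Iteration 1: join on id=13 -> lam (id 13, parent_id=8, d 1).
Iteration 2: join on id=8 -> zeta (id 8, parent_id=5, d 2).
Iteration 3: join on id=5 -> chi (id 5, parent_id=2, d 3).
Iteration 4: join on id=2 -> sigma (id 2, parent_id=1, d 4).
Iteration 5: join on id=1 -> tau (id 1, parent_id=NULL, d 5).
Iteration 6: parent_id is NULL; no match; recursion stops.
SUM(d) = 0 + 1 + 2 + 3 + 4 + 5 = 15.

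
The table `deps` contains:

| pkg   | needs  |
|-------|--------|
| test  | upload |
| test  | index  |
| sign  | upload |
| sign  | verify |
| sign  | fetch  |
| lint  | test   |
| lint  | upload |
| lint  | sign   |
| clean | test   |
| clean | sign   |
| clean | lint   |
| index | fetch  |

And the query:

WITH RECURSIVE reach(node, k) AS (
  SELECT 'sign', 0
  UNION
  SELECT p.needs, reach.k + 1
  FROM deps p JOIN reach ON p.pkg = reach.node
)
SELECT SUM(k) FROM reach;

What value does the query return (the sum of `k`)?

Base: (sign, k=0).
Iteration 1: edges from {sign} -> (fetch, k=1), (upload, k=1), (verify, k=1).
Iteration 2: no outgoing edges from {fetch,upload,verify}; recursion stops.
SUM(k) = 0 + 1 + 1 + 1 = 3.

3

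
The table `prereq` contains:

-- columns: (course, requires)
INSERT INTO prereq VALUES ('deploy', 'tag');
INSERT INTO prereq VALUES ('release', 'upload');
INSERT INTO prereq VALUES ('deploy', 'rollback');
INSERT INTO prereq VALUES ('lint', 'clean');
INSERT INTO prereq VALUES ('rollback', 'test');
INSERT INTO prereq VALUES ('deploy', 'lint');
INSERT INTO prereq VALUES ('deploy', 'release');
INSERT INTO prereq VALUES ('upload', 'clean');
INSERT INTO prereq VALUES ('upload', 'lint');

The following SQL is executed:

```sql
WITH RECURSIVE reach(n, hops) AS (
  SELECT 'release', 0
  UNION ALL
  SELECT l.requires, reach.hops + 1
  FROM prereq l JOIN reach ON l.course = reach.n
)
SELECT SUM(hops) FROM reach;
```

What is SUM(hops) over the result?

8

Base: (release, hops=0).
Iteration 1: edges from {release} -> (upload, hops=1).
Iteration 2: edges from {upload} -> (clean, hops=2), (lint, hops=2).
Iteration 3: edges from {clean,lint} -> (clean, hops=3).
Iteration 4: no outgoing edges from {clean}; recursion stops.
SUM(hops) = 0 + 1 + 2 + 2 + 3 = 8.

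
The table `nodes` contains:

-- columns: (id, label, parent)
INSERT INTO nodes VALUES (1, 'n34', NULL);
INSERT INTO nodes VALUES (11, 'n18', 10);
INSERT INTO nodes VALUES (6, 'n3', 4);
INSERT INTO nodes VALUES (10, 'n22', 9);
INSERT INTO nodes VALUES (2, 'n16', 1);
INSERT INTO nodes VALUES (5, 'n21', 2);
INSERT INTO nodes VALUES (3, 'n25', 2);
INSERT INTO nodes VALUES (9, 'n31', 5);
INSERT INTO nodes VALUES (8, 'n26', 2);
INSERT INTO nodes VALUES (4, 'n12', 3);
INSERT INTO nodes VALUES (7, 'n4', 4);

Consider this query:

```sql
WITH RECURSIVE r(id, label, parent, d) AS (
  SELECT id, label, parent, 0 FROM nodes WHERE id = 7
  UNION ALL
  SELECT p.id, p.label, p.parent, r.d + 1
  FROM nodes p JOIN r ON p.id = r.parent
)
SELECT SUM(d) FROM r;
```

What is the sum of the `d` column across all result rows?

10

Base: id=7 (n4), parent=4, d 0.
Iteration 1: join on id=4 -> n12 (id 4, parent=3, d 1).
Iteration 2: join on id=3 -> n25 (id 3, parent=2, d 2).
Iteration 3: join on id=2 -> n16 (id 2, parent=1, d 3).
Iteration 4: join on id=1 -> n34 (id 1, parent=NULL, d 4).
Iteration 5: parent is NULL; no match; recursion stops.
SUM(d) = 0 + 1 + 2 + 3 + 4 = 10.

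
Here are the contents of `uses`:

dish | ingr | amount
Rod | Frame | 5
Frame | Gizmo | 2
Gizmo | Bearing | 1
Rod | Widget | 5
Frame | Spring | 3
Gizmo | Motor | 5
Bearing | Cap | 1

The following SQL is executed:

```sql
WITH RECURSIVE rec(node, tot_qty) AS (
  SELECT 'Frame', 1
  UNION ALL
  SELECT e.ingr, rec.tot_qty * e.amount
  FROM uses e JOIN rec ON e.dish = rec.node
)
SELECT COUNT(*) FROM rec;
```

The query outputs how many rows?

6

Base: (Frame, tot_qty=1).
Iteration 1: components of {Frame} -> Gizmo = 1*2 = 2, Spring = 1*3 = 3.
Iteration 2: components of {Gizmo,Spring} -> Bearing = 2*1 = 2, Motor = 2*5 = 10.
Iteration 3: components of {Bearing,Motor} -> Cap = 2*1 = 2.
Iteration 4: no further components; recursion stops.
Total rows emitted: 6.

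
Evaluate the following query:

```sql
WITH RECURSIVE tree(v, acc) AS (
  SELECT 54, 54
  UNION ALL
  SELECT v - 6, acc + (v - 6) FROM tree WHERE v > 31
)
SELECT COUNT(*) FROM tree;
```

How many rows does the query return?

Base: v=54, acc=54.
Iteration 1: 54 > 31 holds -> v = 54 - 6 = 48, acc = 54 + 48 = 102.
Iteration 2: 48 > 31 holds -> v = 48 - 6 = 42, acc = 102 + 42 = 144.
Iteration 3: 42 > 31 holds -> v = 42 - 6 = 36, acc = 144 + 36 = 180.
Iteration 4: 36 > 31 holds -> v = 36 - 6 = 30, acc = 180 + 30 = 210.
Iteration 5: 30 > 31 fails; recursion stops.
Total rows emitted: 5.

5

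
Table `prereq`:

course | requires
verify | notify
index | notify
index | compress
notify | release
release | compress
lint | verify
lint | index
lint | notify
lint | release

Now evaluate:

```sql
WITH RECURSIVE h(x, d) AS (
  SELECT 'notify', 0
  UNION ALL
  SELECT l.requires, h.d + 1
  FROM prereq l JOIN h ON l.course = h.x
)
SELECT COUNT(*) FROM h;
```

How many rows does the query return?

Base: (notify, d=0).
Iteration 1: edges from {notify} -> (release, d=1).
Iteration 2: edges from {release} -> (compress, d=2).
Iteration 3: no outgoing edges from {compress}; recursion stops.
Total rows emitted: 3.

3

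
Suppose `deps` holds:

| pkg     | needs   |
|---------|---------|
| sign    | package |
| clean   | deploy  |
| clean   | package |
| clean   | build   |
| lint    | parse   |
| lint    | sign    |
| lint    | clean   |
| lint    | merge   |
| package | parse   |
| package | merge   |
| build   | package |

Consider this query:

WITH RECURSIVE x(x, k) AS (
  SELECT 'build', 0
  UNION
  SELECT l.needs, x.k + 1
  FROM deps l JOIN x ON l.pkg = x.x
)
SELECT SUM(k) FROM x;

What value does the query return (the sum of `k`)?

Base: (build, k=0).
Iteration 1: edges from {build} -> (package, k=1).
Iteration 2: edges from {package} -> (merge, k=2), (parse, k=2).
Iteration 3: no outgoing edges from {merge,parse}; recursion stops.
SUM(k) = 0 + 1 + 2 + 2 = 5.

5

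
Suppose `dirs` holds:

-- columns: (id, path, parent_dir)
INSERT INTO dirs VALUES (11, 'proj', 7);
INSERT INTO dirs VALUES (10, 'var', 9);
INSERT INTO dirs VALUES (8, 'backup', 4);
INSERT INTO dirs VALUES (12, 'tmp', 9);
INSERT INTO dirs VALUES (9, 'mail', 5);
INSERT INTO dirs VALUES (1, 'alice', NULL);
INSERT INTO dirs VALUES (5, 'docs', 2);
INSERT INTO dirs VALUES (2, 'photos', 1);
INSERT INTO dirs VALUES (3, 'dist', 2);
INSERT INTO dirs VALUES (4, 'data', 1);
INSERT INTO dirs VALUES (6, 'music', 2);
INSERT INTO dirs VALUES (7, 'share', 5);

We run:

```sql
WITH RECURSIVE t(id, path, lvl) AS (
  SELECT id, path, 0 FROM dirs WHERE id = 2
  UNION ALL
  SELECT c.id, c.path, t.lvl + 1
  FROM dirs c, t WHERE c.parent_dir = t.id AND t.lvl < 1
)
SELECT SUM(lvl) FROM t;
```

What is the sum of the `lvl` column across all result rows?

3

Base: id=2 (photos) at lvl 0.
Iteration 1: rows with parent_dir in {2} -> dist (id 3, lvl 1), docs (id 5, lvl 1), music (id 6, lvl 1).
Iteration 2: lvl < 1 fails for all current rows; recursion stops.
SUM(lvl) = 0 + 1 + 1 + 1 = 3.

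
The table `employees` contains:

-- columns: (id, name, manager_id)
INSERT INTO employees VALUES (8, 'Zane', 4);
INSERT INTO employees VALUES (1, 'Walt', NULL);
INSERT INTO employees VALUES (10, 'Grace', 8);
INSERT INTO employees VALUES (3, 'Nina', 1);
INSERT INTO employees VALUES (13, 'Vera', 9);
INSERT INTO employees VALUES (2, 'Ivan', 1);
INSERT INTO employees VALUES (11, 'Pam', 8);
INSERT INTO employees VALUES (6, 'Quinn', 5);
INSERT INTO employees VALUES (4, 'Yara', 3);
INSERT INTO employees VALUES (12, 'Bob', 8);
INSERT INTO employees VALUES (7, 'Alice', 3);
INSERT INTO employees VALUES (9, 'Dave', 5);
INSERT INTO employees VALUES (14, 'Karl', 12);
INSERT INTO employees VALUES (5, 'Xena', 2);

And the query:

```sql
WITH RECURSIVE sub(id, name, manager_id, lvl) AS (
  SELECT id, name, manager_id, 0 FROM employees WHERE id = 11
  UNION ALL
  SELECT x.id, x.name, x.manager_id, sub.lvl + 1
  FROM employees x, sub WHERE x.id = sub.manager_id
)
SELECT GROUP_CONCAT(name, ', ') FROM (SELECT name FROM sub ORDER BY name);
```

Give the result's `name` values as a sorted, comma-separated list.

Base: id=11 (Pam), manager_id=8, lvl 0.
Iteration 1: join on id=8 -> Zane (id 8, manager_id=4, lvl 1).
Iteration 2: join on id=4 -> Yara (id 4, manager_id=3, lvl 2).
Iteration 3: join on id=3 -> Nina (id 3, manager_id=1, lvl 3).
Iteration 4: join on id=1 -> Walt (id 1, manager_id=NULL, lvl 4).
Iteration 5: manager_id is NULL; no match; recursion stops.

Nina, Pam, Walt, Yara, Zane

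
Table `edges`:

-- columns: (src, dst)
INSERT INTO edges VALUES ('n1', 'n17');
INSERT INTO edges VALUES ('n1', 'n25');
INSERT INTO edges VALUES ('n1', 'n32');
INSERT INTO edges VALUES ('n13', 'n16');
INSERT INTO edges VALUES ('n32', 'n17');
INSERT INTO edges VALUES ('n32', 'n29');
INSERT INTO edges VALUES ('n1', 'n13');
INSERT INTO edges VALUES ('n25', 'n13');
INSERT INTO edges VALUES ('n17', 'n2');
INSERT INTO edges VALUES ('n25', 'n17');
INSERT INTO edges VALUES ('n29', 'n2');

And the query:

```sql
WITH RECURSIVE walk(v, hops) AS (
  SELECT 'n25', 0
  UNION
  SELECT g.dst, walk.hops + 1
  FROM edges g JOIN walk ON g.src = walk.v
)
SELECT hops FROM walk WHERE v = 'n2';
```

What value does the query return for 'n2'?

2

Base: (n25, hops=0).
Iteration 1: edges from {n25} -> (n13, hops=1), (n17, hops=1).
Iteration 2: edges from {n13,n17} -> (n16, hops=2), (n2, hops=2).
Iteration 3: no outgoing edges from {n16,n2}; recursion stops.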